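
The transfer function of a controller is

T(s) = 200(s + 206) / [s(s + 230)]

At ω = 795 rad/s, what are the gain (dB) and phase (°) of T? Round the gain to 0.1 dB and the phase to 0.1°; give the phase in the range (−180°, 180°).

At s = jω = j795:
zero (s+206): 206 + j795 → |·| = √(206²+795²) = √674461 ≈ 821.26, ∠ = arctan(795/206) ≈ 75.47°
pole (s+230): 230 + j795 → |·| = √(230²+795²) = √684925 ≈ 827.6, ∠ = arctan(795/230) ≈ 73.86°
pole at origin: |s| = 795, ∠ = 90.00° (in denominator)
|T| = 200 · 821.26 / 6.5794e+05 ≈ 0.24965
Gain = 20 log₁₀(0.24965) ≈ -12.05 dB
∠T = 75.47° − 163.86° = -88.39°

-12.1 dB, -88.4°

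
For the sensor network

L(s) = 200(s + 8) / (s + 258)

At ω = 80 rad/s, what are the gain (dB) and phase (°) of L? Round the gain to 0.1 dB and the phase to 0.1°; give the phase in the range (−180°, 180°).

At s = jω = j80:
zero (s+8): 8 + j80 → |·| = √(8²+80²) = √6464 ≈ 80.399, ∠ = arctan(80/8) ≈ 84.29°
pole (s+258): 258 + j80 → |·| = √(258²+80²) = √72964 ≈ 270.12, ∠ = arctan(80/258) ≈ 17.23°
|L| = 200 · 80.399 / 270.12 ≈ 59.528
Gain = 20 log₁₀(59.528) ≈ 35.49 dB
∠L = 84.29° − 17.23° = 67.06°

35.5 dB, 67.1°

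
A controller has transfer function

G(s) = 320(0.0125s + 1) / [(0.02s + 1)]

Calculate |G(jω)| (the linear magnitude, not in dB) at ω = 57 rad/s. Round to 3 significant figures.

259

At ω = 57 rad/s:
zero (1 + j57·0.0125) = 1 + j0.7125 → |·| ≈ 1.2279, ∠ ≈ 35.47°
pole (1 + j57·0.02) = 1 + j1.14 → |·| ≈ 1.5164, ∠ ≈ 48.74°
|G| = 320 · 1.2279 / (1.5164) ≈ 259.12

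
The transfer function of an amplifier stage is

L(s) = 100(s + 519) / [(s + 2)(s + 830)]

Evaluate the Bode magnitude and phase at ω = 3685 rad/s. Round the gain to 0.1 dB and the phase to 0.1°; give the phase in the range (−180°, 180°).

At s = jω = j3685:
zero (s+519): 519 + j3685 → |·| = √(519²+3685²) = √13848586 ≈ 3721.4, ∠ = arctan(3685/519) ≈ 81.98°
pole (s+2): 2 + j3685 → |·| = √(2²+3685²) = √13579229 ≈ 3685, ∠ = arctan(3685/2) ≈ 89.97°
pole (s+830): 830 + j3685 → |·| = √(830²+3685²) = √14268125 ≈ 3777.3, ∠ = arctan(3685/830) ≈ 77.31°
|L| = 100 · 3721.4 / 1.3919e+07 ≈ 0.026736
Gain = 20 log₁₀(0.026736) ≈ -31.46 dB
∠L = 81.98° − 167.28° = -85.30°

-31.5 dB, -85.3°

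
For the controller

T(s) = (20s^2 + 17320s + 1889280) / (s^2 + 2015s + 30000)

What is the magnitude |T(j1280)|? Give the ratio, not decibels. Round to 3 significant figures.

12.5

Substitute s = j1280:
Numerator: 20(j1280)^2 + 17320(j1280) + 1889280 = -30878720 + j22169600
Denominator: (j1280)^2 + 2015(j1280) + 30000 = -1608400 + j2579200
|N| = √(30878720² + 22169600²) ≈ 3.8013e+07, ∠N ≈ 144.32°
|D| = √(1608400² + 2579200²) ≈ 3.0396e+06, ∠D ≈ 121.95°
|T| = 3.8013e+07 / 3.0396e+06 ≈ 12.506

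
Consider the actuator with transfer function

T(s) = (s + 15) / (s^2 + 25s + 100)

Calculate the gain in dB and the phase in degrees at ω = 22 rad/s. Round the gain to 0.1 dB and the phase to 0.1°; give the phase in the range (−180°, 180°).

Substitute s = j22:
Numerator: (j22) + 15 = 15 + j22
Denominator: (j22)^2 + 25(j22) + 100 = -384 + j550
|N| = √(15² + 22²) ≈ 26.627, ∠N ≈ 55.71°
|D| = √(384² + 550²) ≈ 670.79, ∠D ≈ 124.92°
|T| = 26.627 / 670.79 ≈ 0.039695
Gain = 20 log₁₀(0.039695) ≈ -28.03 dB
∠T = 55.71° − 124.92° = -69.21°

-28.0 dB, -69.2°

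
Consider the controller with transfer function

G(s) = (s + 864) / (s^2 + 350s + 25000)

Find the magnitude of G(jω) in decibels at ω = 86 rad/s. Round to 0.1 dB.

-32.1 dB

Substitute s = j86:
Numerator: (j86) + 864 = 864 + j86
Denominator: (j86)^2 + 350(j86) + 25000 = 17604 + j30100
|N| = √(864² + 86²) ≈ 868.27, ∠N ≈ 5.68°
|D| = √(17604² + 30100²) ≈ 34870, ∠D ≈ 59.68°
|G| = 868.27 / 34870 ≈ 0.0249
Gain = 20 log₁₀(0.0249) ≈ -32.08 dB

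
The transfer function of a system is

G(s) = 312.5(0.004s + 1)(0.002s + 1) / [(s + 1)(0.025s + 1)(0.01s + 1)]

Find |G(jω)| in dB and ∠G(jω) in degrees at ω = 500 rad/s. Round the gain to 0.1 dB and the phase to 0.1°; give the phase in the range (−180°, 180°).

-30.2 dB, -145.6°

At ω = 500 rad/s:
zero (1 + j500·0.004) = 1 + j2 → |·| ≈ 2.2361, ∠ ≈ 63.43°
zero (1 + j500·0.002) = 1 + j1 → |·| ≈ 1.4142, ∠ ≈ 45.00°
pole (1 + j500·1) = 1 + j500 → |·| ≈ 500, ∠ ≈ 89.89°
pole (1 + j500·0.025) = 1 + j12.5 → |·| ≈ 12.54, ∠ ≈ 85.43°
pole (1 + j500·0.01) = 1 + j5 → |·| ≈ 5.099, ∠ ≈ 78.69°
|G| = 312.5 · 2.2361 · 1.4142 / (500 · 12.54 · 5.099) ≈ 0.03091
Gain = 20 log₁₀(0.03091) ≈ -30.20 dB
∠G = (63.43° + 45.00°) − (89.89° + 85.43° + 78.69°) = -145.58°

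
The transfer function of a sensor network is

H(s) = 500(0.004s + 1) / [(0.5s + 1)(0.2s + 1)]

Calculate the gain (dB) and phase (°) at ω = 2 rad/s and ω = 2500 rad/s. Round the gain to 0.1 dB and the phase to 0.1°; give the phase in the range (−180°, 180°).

ω = 2: 50.3 dB, -66.3°; ω = 2500: -41.9 dB, -95.6°

At ω = 2 rad/s:
zero (1 + j2·0.004) = 1 + j0.008 → |·| ≈ 1, ∠ ≈ 0.46°
pole (1 + j2·0.5) = 1 + j1 → |·| ≈ 1.4142, ∠ ≈ 45.00°
pole (1 + j2·0.2) = 1 + j0.4 → |·| ≈ 1.077, ∠ ≈ 21.80°
|H| = 500 · 1 / (1.4142 · 1.077) ≈ 328.28
Gain = 20 log₁₀(328.28) ≈ 50.32 dB
∠H = (0.46°) − (45.00° + 21.80°) = -66.34°

At ω = 2500 rad/s:
zero (1 + j2500·0.004) = 1 + j10 → |·| ≈ 10.05, ∠ ≈ 84.29°
pole (1 + j2500·0.5) = 1 + j1250 → |·| ≈ 1250, ∠ ≈ 89.95°
pole (1 + j2500·0.2) = 1 + j500 → |·| ≈ 500, ∠ ≈ 89.89°
|H| = 500 · 10.05 / (1250 · 500) ≈ 0.00804
Gain = 20 log₁₀(0.00804) ≈ -41.89 dB
∠H = (84.29°) − (89.95° + 89.89°) = -95.55°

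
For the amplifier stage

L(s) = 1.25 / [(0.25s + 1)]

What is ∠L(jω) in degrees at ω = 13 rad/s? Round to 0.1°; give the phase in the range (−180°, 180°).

-72.9°

At ω = 13 rad/s:
pole (1 + j13·0.25) = 1 + j3.25 → |·| ≈ 3.4004, ∠ ≈ 72.90°
∠L = (0°) − (72.90°) = -72.90°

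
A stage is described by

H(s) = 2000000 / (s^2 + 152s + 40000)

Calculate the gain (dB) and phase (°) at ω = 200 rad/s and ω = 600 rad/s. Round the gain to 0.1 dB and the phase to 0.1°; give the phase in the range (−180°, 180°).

ω = 200: 36.4 dB, -90.0°; ω = 600: 15.6 dB, -164.1°

At s = jω = j200:
quadratic: (j200)² + 152·j200 + 40000 = 0 + j30400 → |·| ≈ 30400, ∠ ≈ 90.00°
|H| = 2000000 / 30400 ≈ 65.789
Gain = 20 log₁₀(65.789) ≈ 36.36 dB
∠H = 0.00° − 90.00° = -90.00°

At s = jω = j600:
quadratic: (j600)² + 152·j600 + 40000 = -320000 + j91200 → |·| ≈ 3.3274e+05, ∠ ≈ 164.09°
|H| = 2000000 / 3.3274e+05 ≈ 6.0107
Gain = 20 log₁₀(6.0107) ≈ 15.58 dB
∠H = 0.00° − 164.09° = -164.09°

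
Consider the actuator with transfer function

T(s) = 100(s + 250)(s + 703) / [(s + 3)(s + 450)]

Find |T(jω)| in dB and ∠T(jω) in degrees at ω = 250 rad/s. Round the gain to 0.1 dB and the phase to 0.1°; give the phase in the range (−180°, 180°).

46.2 dB, -53.8°

At s = jω = j250:
zero (s+250): 250 + j250 → |·| = √(250²+250²) = √125000 ≈ 353.55, ∠ = arctan(250/250) ≈ 45.00°
zero (s+703): 703 + j250 → |·| = √(703²+250²) = √556709 ≈ 746.13, ∠ = arctan(250/703) ≈ 19.58°
pole (s+3): 3 + j250 → |·| = √(3²+250²) = √62509 ≈ 250.02, ∠ = arctan(250/3) ≈ 89.31°
pole (s+450): 450 + j250 → |·| = √(450²+250²) = √265000 ≈ 514.78, ∠ = arctan(250/450) ≈ 29.05°
|T| = 100 · 2.6379e+05 / 1.2871e+05 ≈ 204.95
Gain = 20 log₁₀(204.95) ≈ 46.23 dB
∠T = 64.58° − 118.36° = -53.78°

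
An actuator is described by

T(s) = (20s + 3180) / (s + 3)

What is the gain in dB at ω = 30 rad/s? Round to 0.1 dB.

Substitute s = j30:
Numerator: 20(j30) + 3180 = 3180 + j600
Denominator: (j30) + 3 = 3 + j30
|N| = √(3180² + 600²) ≈ 3236.1, ∠N ≈ 10.68°
|D| = √(3² + 30²) ≈ 30.15, ∠D ≈ 84.29°
|T| = 3236.1 / 30.15 ≈ 107.33
Gain = 20 log₁₀(107.33) ≈ 40.61 dB

40.6 dB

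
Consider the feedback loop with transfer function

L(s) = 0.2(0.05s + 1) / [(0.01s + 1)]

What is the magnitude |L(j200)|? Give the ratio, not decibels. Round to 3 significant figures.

At ω = 200 rad/s:
zero (1 + j200·0.05) = 1 + j10 → |·| ≈ 10.05, ∠ ≈ 84.29°
pole (1 + j200·0.01) = 1 + j2 → |·| ≈ 2.2361, ∠ ≈ 63.43°
|L| = 0.2 · 10.05 / (2.2361) ≈ 0.89889

0.899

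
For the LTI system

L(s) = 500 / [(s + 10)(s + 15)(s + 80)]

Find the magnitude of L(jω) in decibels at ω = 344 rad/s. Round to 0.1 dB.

-98.5 dB

At s = jω = j344:
pole (s+10): 10 + j344 → |·| = √(10²+344²) = √118436 ≈ 344.15, ∠ = arctan(344/10) ≈ 88.33°
pole (s+15): 15 + j344 → |·| = √(15²+344²) = √118561 ≈ 344.33, ∠ = arctan(344/15) ≈ 87.50°
pole (s+80): 80 + j344 → |·| = √(80²+344²) = √124736 ≈ 353.18, ∠ = arctan(344/80) ≈ 76.91°
|L| = 500 / 4.1852e+07 ≈ 1.1947e-05
Gain = 20 log₁₀(1.1947e-05) ≈ -98.45 dB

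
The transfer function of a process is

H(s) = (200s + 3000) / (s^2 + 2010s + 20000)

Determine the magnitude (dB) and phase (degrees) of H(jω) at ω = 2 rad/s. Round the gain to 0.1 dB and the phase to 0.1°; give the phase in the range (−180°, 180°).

Substitute s = j2:
Numerator: 200(j2) + 3000 = 3000 + j400
Denominator: (j2)^2 + 2010(j2) + 20000 = 19996 + j4020
|N| = √(3000² + 400²) ≈ 3026.5, ∠N ≈ 7.59°
|D| = √(19996² + 4020²) ≈ 20396, ∠D ≈ 11.37°
|H| = 3026.5 / 20396 ≈ 0.14839
Gain = 20 log₁₀(0.14839) ≈ -16.57 dB
∠H = 7.59° − 11.37° = -3.78°

-16.6 dB, -3.8°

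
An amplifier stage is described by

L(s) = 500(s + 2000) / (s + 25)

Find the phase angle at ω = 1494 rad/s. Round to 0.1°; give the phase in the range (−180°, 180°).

At s = jω = j1494:
zero (s+2000): 2000 + j1494 → |·| = √(2000²+1494²) = √6232036 ≈ 2496.4, ∠ = arctan(1494/2000) ≈ 36.76°
pole (s+25): 25 + j1494 → |·| = √(25²+1494²) = √2232661 ≈ 1494.2, ∠ = arctan(1494/25) ≈ 89.04°
∠L = 36.76° − 89.04° = -52.28°

-52.3°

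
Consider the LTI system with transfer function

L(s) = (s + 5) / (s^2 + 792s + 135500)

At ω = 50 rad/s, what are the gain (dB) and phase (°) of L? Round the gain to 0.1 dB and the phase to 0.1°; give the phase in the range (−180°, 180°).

Substitute s = j50:
Numerator: (j50) + 5 = 5 + j50
Denominator: (j50)^2 + 792(j50) + 135500 = 133000 + j39600
|N| = √(5² + 50²) ≈ 50.249, ∠N ≈ 84.29°
|D| = √(133000² + 39600²) ≈ 1.3877e+05, ∠D ≈ 16.58°
|L| = 50.249 / 1.3877e+05 ≈ 0.0003621
Gain = 20 log₁₀(0.0003621) ≈ -68.82 dB
∠L = 84.29° − 16.58° = 67.71°

-68.8 dB, 67.7°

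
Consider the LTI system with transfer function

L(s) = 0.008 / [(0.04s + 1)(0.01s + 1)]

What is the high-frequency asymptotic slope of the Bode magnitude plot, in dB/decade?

-40 dB/decade

Each pole contributes −20 dB/decade at high frequency; each zero contributes +20 dB/decade.
Net: 0 zero(s) − 2 pole(s) → -40 dB/decade.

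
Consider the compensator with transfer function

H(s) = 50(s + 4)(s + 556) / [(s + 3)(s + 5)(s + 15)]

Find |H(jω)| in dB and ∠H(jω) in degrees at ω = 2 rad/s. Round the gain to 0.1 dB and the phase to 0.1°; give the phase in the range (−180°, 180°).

At s = jω = j2:
zero (s+4): 4 + j2 → |·| = √(4²+2²) = √20 ≈ 4.4721, ∠ = arctan(2/4) ≈ 26.57°
zero (s+556): 556 + j2 → |·| = √(556²+2²) = √309140 ≈ 556, ∠ = arctan(2/556) ≈ 0.21°
pole (s+3): 3 + j2 → |·| = √(3²+2²) = √13 ≈ 3.6056, ∠ = arctan(2/3) ≈ 33.69°
pole (s+5): 5 + j2 → |·| = √(5²+2²) = √29 ≈ 5.3852, ∠ = arctan(2/5) ≈ 21.80°
pole (s+15): 15 + j2 → |·| = √(15²+2²) = √229 ≈ 15.133, ∠ = arctan(2/15) ≈ 7.59°
|H| = 50 · 2486.5 / 293.84 ≈ 423.1
Gain = 20 log₁₀(423.1) ≈ 52.53 dB
∠H = 26.78° − 63.08° = -36.30°

52.5 dB, -36.3°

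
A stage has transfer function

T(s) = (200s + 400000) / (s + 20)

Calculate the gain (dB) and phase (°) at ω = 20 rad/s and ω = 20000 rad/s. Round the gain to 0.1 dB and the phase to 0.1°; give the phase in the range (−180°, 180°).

ω = 20: 83.0 dB, -44.4°; ω = 20000: 46.1 dB, -5.7°

Substitute s = j20:
Numerator: 200(j20) + 400000 = 400000 + j4000
Denominator: (j20) + 20 = 20 + j20
|N| = √(400000² + 4000²) ≈ 4.0002e+05, ∠N ≈ 0.57°
|D| = √(20² + 20²) ≈ 28.284, ∠D ≈ 45.00°
|T| = 4.0002e+05 / 28.284 ≈ 14143
Gain = 20 log₁₀(14143) ≈ 83.01 dB
∠T = 0.57° − 45.00° = -44.43°

Substitute s = j20000:
Numerator: 200(j20000) + 400000 = 400000 + j4000000
Denominator: (j20000) + 20 = 20 + j20000
|N| = √(400000² + 4000000²) ≈ 4.02e+06, ∠N ≈ 84.29°
|D| = √(20² + 20000²) ≈ 20000, ∠D ≈ 89.94°
|T| = 4.02e+06 / 20000 ≈ 201
Gain = 20 log₁₀(201) ≈ 46.06 dB
∠T = 84.29° − 89.94° = -5.65°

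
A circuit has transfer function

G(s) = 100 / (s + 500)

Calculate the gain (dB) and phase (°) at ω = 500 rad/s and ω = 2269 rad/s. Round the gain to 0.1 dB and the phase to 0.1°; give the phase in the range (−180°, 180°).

ω = 500: -17.0 dB, -45.0°; ω = 2269: -27.3 dB, -77.6°

Substitute s = j500:
Numerator: 100 = 100 + j0
Denominator: (j500) + 500 = 500 + j500
|N| = √(100² + 0²) ≈ 100, ∠N ≈ 0.00°
|D| = √(500² + 500²) ≈ 707.11, ∠D ≈ 45.00°
|G| = 100 / 707.11 ≈ 0.14142
Gain = 20 log₁₀(0.14142) ≈ -16.99 dB
∠G = 0.00° − 45.00° = -45.00°

Substitute s = j2269:
Numerator: 100 = 100 + j0
Denominator: (j2269) + 500 = 500 + j2269
|N| = √(100² + 0²) ≈ 100, ∠N ≈ 0.00°
|D| = √(500² + 2269²) ≈ 2323.4, ∠D ≈ 77.57°
|G| = 100 / 2323.4 ≈ 0.04304
Gain = 20 log₁₀(0.04304) ≈ -27.32 dB
∠G = 0.00° − 77.57° = -77.57°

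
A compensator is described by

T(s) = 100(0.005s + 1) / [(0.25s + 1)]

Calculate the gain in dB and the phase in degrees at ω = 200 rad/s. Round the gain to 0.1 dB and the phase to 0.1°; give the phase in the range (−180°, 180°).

At ω = 200 rad/s:
zero (1 + j200·0.005) = 1 + j1 → |·| ≈ 1.4142, ∠ ≈ 45.00°
pole (1 + j200·0.25) = 1 + j50 → |·| ≈ 50.01, ∠ ≈ 88.85°
|T| = 100 · 1.4142 / (50.01) ≈ 2.8278
Gain = 20 log₁₀(2.8278) ≈ 9.03 dB
∠T = (45.00°) − (88.85°) = -43.85°

9.0 dB, -43.9°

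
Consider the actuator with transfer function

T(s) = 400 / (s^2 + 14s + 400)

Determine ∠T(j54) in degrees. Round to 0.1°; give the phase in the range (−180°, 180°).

-163.3°

At s = jω = j54:
quadratic: (j54)² + 14·j54 + 400 = -2516 + j756 → |·| ≈ 2627.1, ∠ ≈ 163.28°
∠T = 0.00° − 163.28° = -163.28°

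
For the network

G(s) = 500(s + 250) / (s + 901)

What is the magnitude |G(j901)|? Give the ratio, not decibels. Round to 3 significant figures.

At s = jω = j901:
zero (s+250): 250 + j901 → |·| = √(250²+901²) = √874301 ≈ 935.04, ∠ = arctan(901/250) ≈ 74.49°
pole (s+901): 901 + j901 → |·| = √(901²+901²) = √1623602 ≈ 1274.2, ∠ = arctan(901/901) ≈ 45.00°
|G| = 500 · 935.04 / 1274.2 ≈ 366.91

367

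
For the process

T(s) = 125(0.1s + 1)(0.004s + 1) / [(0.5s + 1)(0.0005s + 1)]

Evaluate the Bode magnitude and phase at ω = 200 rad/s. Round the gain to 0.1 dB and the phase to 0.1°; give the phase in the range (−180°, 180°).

At ω = 200 rad/s:
zero (1 + j200·0.1) = 1 + j20 → |·| ≈ 20.025, ∠ ≈ 87.14°
zero (1 + j200·0.004) = 1 + j0.8 → |·| ≈ 1.2806, ∠ ≈ 38.66°
pole (1 + j200·0.5) = 1 + j100 → |·| ≈ 100, ∠ ≈ 89.43°
pole (1 + j200·0.0005) = 1 + j0.1 → |·| ≈ 1.005, ∠ ≈ 5.71°
|T| = 125 · 20.025 · 1.2806 / (100 · 1.005) ≈ 31.896
Gain = 20 log₁₀(31.896) ≈ 30.07 dB
∠T = (87.14° + 38.66°) − (89.43° + 5.71°) = 30.66°

30.1 dB, 30.7°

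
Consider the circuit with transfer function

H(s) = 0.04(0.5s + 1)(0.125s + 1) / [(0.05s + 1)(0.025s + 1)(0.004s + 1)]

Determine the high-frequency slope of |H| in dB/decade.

-20 dB/decade

Each pole contributes −20 dB/decade at high frequency; each zero contributes +20 dB/decade.
Net: 2 zero(s) − 3 pole(s) → -20 dB/decade.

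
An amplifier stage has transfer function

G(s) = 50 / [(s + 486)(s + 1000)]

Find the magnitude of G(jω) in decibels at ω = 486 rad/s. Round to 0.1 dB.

At s = jω = j486:
pole (s+486): 486 + j486 → |·| = √(486²+486²) = √472392 ≈ 687.31, ∠ = arctan(486/486) ≈ 45.00°
pole (s+1000): 1000 + j486 → |·| = √(1000²+486²) = √1236196 ≈ 1111.8, ∠ = arctan(486/1000) ≈ 25.92°
|G| = 50 / 7.6415e+05 ≈ 6.5432e-05
Gain = 20 log₁₀(6.5432e-05) ≈ -83.68 dB

-83.7 dB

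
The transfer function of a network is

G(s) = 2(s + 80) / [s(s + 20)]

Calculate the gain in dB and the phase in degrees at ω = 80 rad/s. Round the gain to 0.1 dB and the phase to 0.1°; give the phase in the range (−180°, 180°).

At s = jω = j80:
zero (s+80): 80 + j80 → |·| = √(80²+80²) = √12800 ≈ 113.14, ∠ = arctan(80/80) ≈ 45.00°
pole (s+20): 20 + j80 → |·| = √(20²+80²) = √6800 ≈ 82.462, ∠ = arctan(80/20) ≈ 75.96°
pole at origin: |s| = 80, ∠ = 90.00° (in denominator)
|G| = 2 · 113.14 / 6597 ≈ 0.0343
Gain = 20 log₁₀(0.0343) ≈ -29.29 dB
∠G = 45.00° − 165.96° = -120.96°

-29.3 dB, -121.0°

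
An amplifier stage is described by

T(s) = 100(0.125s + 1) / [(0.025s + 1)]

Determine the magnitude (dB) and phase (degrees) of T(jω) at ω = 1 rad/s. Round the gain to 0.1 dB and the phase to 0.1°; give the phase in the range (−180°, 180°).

At ω = 1 rad/s:
zero (1 + j1·0.125) = 1 + j0.125 → |·| ≈ 1.0078, ∠ ≈ 7.13°
pole (1 + j1·0.025) = 1 + j0.025 → |·| ≈ 1.0003, ∠ ≈ 1.43°
|T| = 100 · 1.0078 / (1.0003) ≈ 100.75
Gain = 20 log₁₀(100.75) ≈ 40.06 dB
∠T = (7.13°) − (1.43°) = 5.70°

40.1 dB, 5.7°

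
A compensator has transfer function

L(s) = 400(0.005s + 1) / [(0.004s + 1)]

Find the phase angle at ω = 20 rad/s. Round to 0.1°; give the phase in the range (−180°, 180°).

At ω = 20 rad/s:
zero (1 + j20·0.005) = 1 + j0.1 → |·| ≈ 1.005, ∠ ≈ 5.71°
pole (1 + j20·0.004) = 1 + j0.08 → |·| ≈ 1.0032, ∠ ≈ 4.57°
∠L = (5.71°) − (4.57°) = 1.14°

1.1°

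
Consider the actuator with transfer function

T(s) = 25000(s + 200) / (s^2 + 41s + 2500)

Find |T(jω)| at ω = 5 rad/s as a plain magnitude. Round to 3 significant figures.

At s = jω = j5:
zero (s+200): 200 + j5 → |·| = √(200²+5²) = √40025 ≈ 200.06, ∠ = arctan(5/200) ≈ 1.43°
quadratic: (j5)² + 41·j5 + 2500 = 2475 + j205 → |·| ≈ 2483.5, ∠ ≈ 4.73°
|T| = 25000 · 200.06 / 2483.5 ≈ 2013.9

2.01e+03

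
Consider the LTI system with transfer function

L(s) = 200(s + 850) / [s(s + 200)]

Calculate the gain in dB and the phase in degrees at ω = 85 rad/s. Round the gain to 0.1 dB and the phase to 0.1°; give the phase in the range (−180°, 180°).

19.3 dB, -107.3°

At s = jω = j85:
zero (s+850): 850 + j85 → |·| = √(850²+85²) = √729725 ≈ 854.24, ∠ = arctan(85/850) ≈ 5.71°
pole (s+200): 200 + j85 → |·| = √(200²+85²) = √47225 ≈ 217.31, ∠ = arctan(85/200) ≈ 23.03°
pole at origin: |s| = 85, ∠ = 90.00° (in denominator)
|L| = 200 · 854.24 / 18471 ≈ 9.2495
Gain = 20 log₁₀(9.2495) ≈ 19.32 dB
∠L = 5.71° − 113.03° = -107.32°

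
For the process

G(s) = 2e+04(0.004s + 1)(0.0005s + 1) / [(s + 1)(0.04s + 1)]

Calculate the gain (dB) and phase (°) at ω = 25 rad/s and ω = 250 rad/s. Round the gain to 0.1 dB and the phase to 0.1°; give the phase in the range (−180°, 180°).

ω = 25: 55.1 dB, -126.3°; ω = 250: 21.1 dB, -121.9°

At ω = 25 rad/s:
zero (1 + j25·0.004) = 1 + j0.1 → |·| ≈ 1.005, ∠ ≈ 5.71°
zero (1 + j25·0.0005) = 1 + j0.0125 → |·| ≈ 1.0001, ∠ ≈ 0.72°
pole (1 + j25·1) = 1 + j25 → |·| ≈ 25.02, ∠ ≈ 87.71°
pole (1 + j25·0.04) = 1 + j1 → |·| ≈ 1.4142, ∠ ≈ 45.00°
|G| = 2e+04 · 1.005 · 1.0001 / (25.02 · 1.4142) ≈ 568.12
Gain = 20 log₁₀(568.12) ≈ 55.09 dB
∠G = (5.71° + 0.72°) − (87.71° + 45.00°) = -126.28°

At ω = 250 rad/s:
zero (1 + j250·0.004) = 1 + j1 → |·| ≈ 1.4142, ∠ ≈ 45.00°
zero (1 + j250·0.0005) = 1 + j0.125 → |·| ≈ 1.0078, ∠ ≈ 7.13°
pole (1 + j250·1) = 1 + j250 → |·| ≈ 250, ∠ ≈ 89.77°
pole (1 + j250·0.04) = 1 + j10 → |·| ≈ 10.05, ∠ ≈ 84.29°
|G| = 2e+04 · 1.4142 · 1.0078 / (250 · 10.05) ≈ 11.345
Gain = 20 log₁₀(11.345) ≈ 21.10 dB
∠G = (45.00° + 7.13°) − (89.77° + 84.29°) = -121.93°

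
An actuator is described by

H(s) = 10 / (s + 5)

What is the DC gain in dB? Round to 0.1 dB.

6.0 dB

H(0) = 10 / (5) = 2
20 log₁₀(2) ≈ 6.02 dB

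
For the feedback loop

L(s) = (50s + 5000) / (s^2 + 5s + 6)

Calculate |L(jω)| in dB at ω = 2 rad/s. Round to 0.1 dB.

53.8 dB

Substitute s = j2:
Numerator: 50(j2) + 5000 = 5000 + j100
Denominator: (j2)^2 + 5(j2) + 6 = 2 + j10
|N| = √(5000² + 100²) ≈ 5001, ∠N ≈ 1.15°
|D| = √(2² + 10²) ≈ 10.198, ∠D ≈ 78.69°
|L| = 5001 / 10.198 ≈ 490.39
Gain = 20 log₁₀(490.39) ≈ 53.81 dB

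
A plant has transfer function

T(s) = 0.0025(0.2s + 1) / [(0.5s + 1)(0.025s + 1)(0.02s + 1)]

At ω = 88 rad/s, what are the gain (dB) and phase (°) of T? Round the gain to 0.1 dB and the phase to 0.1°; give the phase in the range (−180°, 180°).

-73.8 dB, -127.9°

At ω = 88 rad/s:
zero (1 + j88·0.2) = 1 + j17.6 → |·| ≈ 17.628, ∠ ≈ 86.75°
pole (1 + j88·0.5) = 1 + j44 → |·| ≈ 44.011, ∠ ≈ 88.70°
pole (1 + j88·0.025) = 1 + j2.2 → |·| ≈ 2.4166, ∠ ≈ 65.56°
pole (1 + j88·0.02) = 1 + j1.76 → |·| ≈ 2.0243, ∠ ≈ 60.40°
|T| = 0.0025 · 17.628 / (44.011 · 2.4166 · 2.0243) ≈ 0.00020469
Gain = 20 log₁₀(0.00020469) ≈ -73.78 dB
∠T = (86.75°) − (88.70° + 65.56° + 60.40°) = -127.91°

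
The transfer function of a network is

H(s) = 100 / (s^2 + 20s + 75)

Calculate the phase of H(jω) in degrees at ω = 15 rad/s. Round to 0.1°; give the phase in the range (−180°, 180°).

-116.6°

Substitute s = j15:
Numerator: 100 = 100 + j0
Denominator: (j15)^2 + 20(j15) + 75 = -150 + j300
|N| = √(100² + 0²) ≈ 100, ∠N ≈ 0.00°
|D| = √(150² + 300²) ≈ 335.41, ∠D ≈ 116.57°
∠H = 0.00° − 116.57° = -116.57°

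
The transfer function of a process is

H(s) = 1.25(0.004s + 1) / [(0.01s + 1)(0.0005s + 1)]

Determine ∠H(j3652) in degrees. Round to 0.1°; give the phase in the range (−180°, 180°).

-63.6°

At ω = 3652 rad/s:
zero (1 + j3652·0.004) = 1 + j14.608 → |·| ≈ 14.642, ∠ ≈ 86.08°
pole (1 + j3652·0.01) = 1 + j36.52 → |·| ≈ 36.534, ∠ ≈ 88.43°
pole (1 + j3652·0.0005) = 1 + j1.826 → |·| ≈ 2.0819, ∠ ≈ 61.29°
∠H = (86.08°) − (88.43° + 61.29°) = -63.64°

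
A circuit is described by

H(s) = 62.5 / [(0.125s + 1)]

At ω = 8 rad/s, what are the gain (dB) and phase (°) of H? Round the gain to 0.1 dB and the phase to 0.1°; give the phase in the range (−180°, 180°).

At ω = 8 rad/s:
pole (1 + j8·0.125) = 1 + j1 → |·| ≈ 1.4142, ∠ ≈ 45.00°
|H| = 62.5 · 1 / (1.4142) ≈ 44.195
Gain = 20 log₁₀(44.195) ≈ 32.91 dB
∠H = (0°) − (45.00°) = -45.00°

32.9 dB, -45.0°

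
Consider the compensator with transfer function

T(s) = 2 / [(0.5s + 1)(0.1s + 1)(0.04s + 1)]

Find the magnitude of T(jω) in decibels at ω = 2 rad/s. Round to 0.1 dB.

2.8 dB

At ω = 2 rad/s:
pole (1 + j2·0.5) = 1 + j1 → |·| ≈ 1.4142, ∠ ≈ 45.00°
pole (1 + j2·0.1) = 1 + j0.2 → |·| ≈ 1.0198, ∠ ≈ 11.31°
pole (1 + j2·0.04) = 1 + j0.08 → |·| ≈ 1.0032, ∠ ≈ 4.57°
|T| = 2 · 1 / (1.4142 · 1.0198 · 1.0032) ≈ 1.3823
Gain = 20 log₁₀(1.3823) ≈ 2.81 dB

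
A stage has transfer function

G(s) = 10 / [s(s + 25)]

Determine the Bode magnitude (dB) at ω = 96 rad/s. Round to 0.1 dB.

-59.6 dB

At s = jω = j96:
pole (s+25): 25 + j96 → |·| = √(25²+96²) = √9841 ≈ 99.202, ∠ = arctan(96/25) ≈ 75.40°
pole at origin: |s| = 96, ∠ = 90.00° (in denominator)
|G| = 10 / 9523.4 ≈ 0.00105
Gain = 20 log₁₀(0.00105) ≈ -59.58 dB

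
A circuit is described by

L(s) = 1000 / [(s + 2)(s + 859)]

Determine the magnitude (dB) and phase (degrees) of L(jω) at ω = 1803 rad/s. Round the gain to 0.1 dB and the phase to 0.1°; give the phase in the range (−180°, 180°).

-71.1 dB, -154.5°

At s = jω = j1803:
pole (s+2): 2 + j1803 → |·| = √(2²+1803²) = √3250813 ≈ 1803, ∠ = arctan(1803/2) ≈ 89.94°
pole (s+859): 859 + j1803 → |·| = √(859²+1803²) = √3988690 ≈ 1997.2, ∠ = arctan(1803/859) ≈ 64.53°
|L| = 1000 / 3.601e+06 ≈ 0.0002777
Gain = 20 log₁₀(0.0002777) ≈ -71.13 dB
∠L = 0.00° − 154.47° = -154.47°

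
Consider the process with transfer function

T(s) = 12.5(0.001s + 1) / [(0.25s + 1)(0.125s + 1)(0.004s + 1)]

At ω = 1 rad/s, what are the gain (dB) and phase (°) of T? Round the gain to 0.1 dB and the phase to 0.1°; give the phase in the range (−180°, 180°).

At ω = 1 rad/s:
zero (1 + j1·0.001) = 1 + j0.001 → |·| ≈ 1, ∠ ≈ 0.06°
pole (1 + j1·0.25) = 1 + j0.25 → |·| ≈ 1.0308, ∠ ≈ 14.04°
pole (1 + j1·0.125) = 1 + j0.125 → |·| ≈ 1.0078, ∠ ≈ 7.13°
pole (1 + j1·0.004) = 1 + j0.004 → |·| ≈ 1, ∠ ≈ 0.23°
|T| = 12.5 · 1 / (1.0308 · 1.0078 · 1) ≈ 12.033
Gain = 20 log₁₀(12.033) ≈ 21.61 dB
∠T = (0.06°) − (14.04° + 7.13° + 0.23°) = -21.34°

21.6 dB, -21.3°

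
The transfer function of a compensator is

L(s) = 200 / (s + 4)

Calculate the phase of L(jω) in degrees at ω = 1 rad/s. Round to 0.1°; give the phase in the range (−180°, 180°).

-14.0°

Substitute s = j1:
Numerator: 200 = 200 + j0
Denominator: (j1) + 4 = 4 + j1
|N| = √(200² + 0²) ≈ 200, ∠N ≈ 0.00°
|D| = √(4² + 1²) ≈ 4.1231, ∠D ≈ 14.04°
∠L = 0.00° − 14.04° = -14.04°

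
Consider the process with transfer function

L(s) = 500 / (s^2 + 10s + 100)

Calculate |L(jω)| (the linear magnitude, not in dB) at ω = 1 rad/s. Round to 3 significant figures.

5.02

At s = jω = j1:
quadratic: (j1)² + 10·j1 + 100 = 99 + j10 → |·| ≈ 99.504, ∠ ≈ 5.77°
|L| = 500 / 99.504 ≈ 5.0249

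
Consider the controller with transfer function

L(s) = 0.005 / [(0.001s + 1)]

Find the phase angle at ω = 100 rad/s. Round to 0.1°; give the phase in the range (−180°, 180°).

-5.7°

At ω = 100 rad/s:
pole (1 + j100·0.001) = 1 + j0.1 → |·| ≈ 1.005, ∠ ≈ 5.71°
∠L = (0°) − (5.71°) = -5.71°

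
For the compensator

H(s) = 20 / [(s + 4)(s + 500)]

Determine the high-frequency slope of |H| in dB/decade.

Each pole contributes −20 dB/decade at high frequency; each zero contributes +20 dB/decade.
Net: 0 zero(s) − 2 pole(s) → -40 dB/decade.

-40 dB/decade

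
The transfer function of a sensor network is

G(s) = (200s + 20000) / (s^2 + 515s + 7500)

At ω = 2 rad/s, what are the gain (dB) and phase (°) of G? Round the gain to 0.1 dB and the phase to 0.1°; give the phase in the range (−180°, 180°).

Substitute s = j2:
Numerator: 200(j2) + 20000 = 20000 + j400
Denominator: (j2)^2 + 515(j2) + 7500 = 7496 + j1030
|N| = √(20000² + 400²) ≈ 20004, ∠N ≈ 1.15°
|D| = √(7496² + 1030²) ≈ 7566.4, ∠D ≈ 7.82°
|G| = 20004 / 7566.4 ≈ 2.6438
Gain = 20 log₁₀(2.6438) ≈ 8.44 dB
∠G = 1.15° − 7.82° = -6.67°

8.4 dB, -6.7°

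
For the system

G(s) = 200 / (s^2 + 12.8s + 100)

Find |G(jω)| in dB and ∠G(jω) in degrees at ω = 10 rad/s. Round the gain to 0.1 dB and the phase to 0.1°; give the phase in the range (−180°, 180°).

At s = jω = j10:
quadratic: (j10)² + 12.8·j10 + 100 = 0 + j128 → |·| ≈ 128, ∠ ≈ 90.00°
|G| = 200 / 128 ≈ 1.5625
Gain = 20 log₁₀(1.5625) ≈ 3.88 dB
∠G = 0.00° − 90.00° = -90.00°

3.9 dB, -90.0°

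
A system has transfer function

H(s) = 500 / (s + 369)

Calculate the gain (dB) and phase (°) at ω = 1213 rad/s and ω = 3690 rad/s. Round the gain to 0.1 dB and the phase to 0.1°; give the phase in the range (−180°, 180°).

ω = 1213: -8.1 dB, -73.1°; ω = 3690: -17.4 dB, -84.3°

At s = jω = j1213:
pole (s+369): 369 + j1213 → |·| = √(369²+1213²) = √1607530 ≈ 1267.9, ∠ = arctan(1213/369) ≈ 73.08°
|H| = 500 / 1267.9 ≈ 0.39435
Gain = 20 log₁₀(0.39435) ≈ -8.08 dB
∠H = 0.00° − 73.08° = -73.08°

At s = jω = j3690:
pole (s+369): 369 + j3690 → |·| = √(369²+3690²) = √13752261 ≈ 3708.4, ∠ = arctan(3690/369) ≈ 84.29°
|H| = 500 / 3708.4 ≈ 0.13483
Gain = 20 log₁₀(0.13483) ≈ -17.40 dB
∠H = 0.00° − 84.29° = -84.29°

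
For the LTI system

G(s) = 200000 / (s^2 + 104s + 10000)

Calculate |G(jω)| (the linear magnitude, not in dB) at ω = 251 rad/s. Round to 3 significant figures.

At s = jω = j251:
quadratic: (j251)² + 104·j251 + 10000 = -53001 + j26104 → |·| ≈ 59081, ∠ ≈ 153.78°
|G| = 200000 / 59081 ≈ 3.3852

3.39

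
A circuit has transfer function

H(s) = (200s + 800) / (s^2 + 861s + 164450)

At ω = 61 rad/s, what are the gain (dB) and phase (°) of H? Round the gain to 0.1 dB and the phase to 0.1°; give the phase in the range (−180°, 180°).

-22.8 dB, 68.2°

Substitute s = j61:
Numerator: 200(j61) + 800 = 800 + j12200
Denominator: (j61)^2 + 861(j61) + 164450 = 160729 + j52521
|N| = √(800² + 12200²) ≈ 12226, ∠N ≈ 86.25°
|D| = √(160729² + 52521²) ≈ 1.6909e+05, ∠D ≈ 18.10°
|H| = 12226 / 1.6909e+05 ≈ 0.072305
Gain = 20 log₁₀(0.072305) ≈ -22.82 dB
∠H = 86.25° − 18.10° = 68.15°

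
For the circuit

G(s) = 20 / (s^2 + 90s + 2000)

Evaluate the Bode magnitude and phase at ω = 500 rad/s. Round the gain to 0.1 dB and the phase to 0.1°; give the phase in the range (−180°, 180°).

Substitute s = j500:
Numerator: 20 = 20 + j0
Denominator: (j500)^2 + 90(j500) + 2000 = -248000 + j45000
|N| = √(20² + 0²) ≈ 20, ∠N ≈ 0.00°
|D| = √(248000² + 45000²) ≈ 2.5205e+05, ∠D ≈ 169.72°
|G| = 20 / 2.5205e+05 ≈ 7.9349e-05
Gain = 20 log₁₀(7.9349e-05) ≈ -82.01 dB
∠G = 0.00° − 169.72° = -169.72°

-82.0 dB, -169.7°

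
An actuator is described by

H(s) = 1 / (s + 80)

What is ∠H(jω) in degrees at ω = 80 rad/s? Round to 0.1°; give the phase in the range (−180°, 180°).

-45.0°

At s = jω = j80:
pole (s+80): 80 + j80 → |·| = √(80²+80²) = √12800 ≈ 113.14, ∠ = arctan(80/80) ≈ 45.00°
∠H = 0.00° − 45.00° = -45.00°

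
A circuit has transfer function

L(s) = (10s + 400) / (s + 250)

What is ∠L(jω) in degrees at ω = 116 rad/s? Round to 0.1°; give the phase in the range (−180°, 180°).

46.1°

Substitute s = j116:
Numerator: 10(j116) + 400 = 400 + j1160
Denominator: (j116) + 250 = 250 + j116
|N| = √(400² + 1160²) ≈ 1227, ∠N ≈ 70.97°
|D| = √(250² + 116²) ≈ 275.6, ∠D ≈ 24.89°
∠L = 70.97° − 24.89° = 46.08°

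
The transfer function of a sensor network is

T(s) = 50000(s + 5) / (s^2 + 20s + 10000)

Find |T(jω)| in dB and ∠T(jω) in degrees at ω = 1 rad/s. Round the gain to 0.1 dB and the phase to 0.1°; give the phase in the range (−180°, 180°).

At s = jω = j1:
zero (s+5): 5 + j1 → |·| = √(5²+1²) = √26 ≈ 5.099, ∠ = arctan(1/5) ≈ 11.31°
quadratic: (j1)² + 20·j1 + 10000 = 9999 + j20 → |·| ≈ 9999, ∠ ≈ 0.11°
|T| = 50000 · 5.099 / 9999 ≈ 25.498
Gain = 20 log₁₀(25.498) ≈ 28.13 dB
∠T = 11.31° − 0.11° = 11.20°

28.1 dB, 11.2°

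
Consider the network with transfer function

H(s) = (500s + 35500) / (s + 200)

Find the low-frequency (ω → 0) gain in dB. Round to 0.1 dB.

H(0) = 35500 / 200 = 177.5
20 log₁₀(177.5) ≈ 44.98 dB

45.0 dB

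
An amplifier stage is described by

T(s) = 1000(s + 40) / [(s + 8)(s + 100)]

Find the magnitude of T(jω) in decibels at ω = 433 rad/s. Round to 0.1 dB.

7.1 dB

At s = jω = j433:
zero (s+40): 40 + j433 → |·| = √(40²+433²) = √189089 ≈ 434.84, ∠ = arctan(433/40) ≈ 84.72°
pole (s+8): 8 + j433 → |·| = √(8²+433²) = √187553 ≈ 433.07, ∠ = arctan(433/8) ≈ 88.94°
pole (s+100): 100 + j433 → |·| = √(100²+433²) = √197489 ≈ 444.4, ∠ = arctan(433/100) ≈ 77.00°
|T| = 1000 · 434.84 / 1.9246e+05 ≈ 2.2594
Gain = 20 log₁₀(2.2594) ≈ 7.08 dB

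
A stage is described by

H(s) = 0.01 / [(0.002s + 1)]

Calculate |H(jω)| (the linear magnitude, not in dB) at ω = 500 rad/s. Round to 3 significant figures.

0.00707

At ω = 500 rad/s:
pole (1 + j500·0.002) = 1 + j1 → |·| ≈ 1.4142, ∠ ≈ 45.00°
|H| = 0.01 · 1 / (1.4142) ≈ 0.0070711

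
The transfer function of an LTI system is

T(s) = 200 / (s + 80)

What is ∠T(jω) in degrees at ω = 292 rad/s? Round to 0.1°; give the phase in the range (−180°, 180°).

Substitute s = j292:
Numerator: 200 = 200 + j0
Denominator: (j292) + 80 = 80 + j292
|N| = √(200² + 0²) ≈ 200, ∠N ≈ 0.00°
|D| = √(80² + 292²) ≈ 302.76, ∠D ≈ 74.68°
∠T = 0.00° − 74.68° = -74.68°

-74.7°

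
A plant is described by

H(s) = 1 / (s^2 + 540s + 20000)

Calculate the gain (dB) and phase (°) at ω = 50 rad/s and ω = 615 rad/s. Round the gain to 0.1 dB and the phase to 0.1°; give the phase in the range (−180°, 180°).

Substitute s = j50:
Numerator: 1 = 1 + j0
Denominator: (j50)^2 + 540(j50) + 20000 = 17500 + j27000
|N| = √(1² + 0²) ≈ 1, ∠N ≈ 0.00°
|D| = √(17500² + 27000²) ≈ 32175, ∠D ≈ 57.05°
|H| = 1 / 32175 ≈ 3.108e-05
Gain = 20 log₁₀(3.108e-05) ≈ -90.15 dB
∠H = 0.00° − 57.05° = -57.05°

Substitute s = j615:
Numerator: 1 = 1 + j0
Denominator: (j615)^2 + 540(j615) + 20000 = -358225 + j332100
|N| = √(1² + 0²) ≈ 1, ∠N ≈ 0.00°
|D| = √(358225² + 332100²) ≈ 4.8848e+05, ∠D ≈ 137.17°
|H| = 1 / 4.8848e+05 ≈ 2.0472e-06
Gain = 20 log₁₀(2.0472e-06) ≈ -113.78 dB
∠H = 0.00° − 137.17° = -137.17°

ω = 50: -90.2 dB, -57.1°; ω = 615: -113.8 dB, -137.2°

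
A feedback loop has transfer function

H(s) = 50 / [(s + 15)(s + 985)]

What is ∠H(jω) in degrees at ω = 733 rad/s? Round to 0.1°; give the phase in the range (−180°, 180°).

At s = jω = j733:
pole (s+15): 15 + j733 → |·| = √(15²+733²) = √537514 ≈ 733.15, ∠ = arctan(733/15) ≈ 88.83°
pole (s+985): 985 + j733 → |·| = √(985²+733²) = √1507514 ≈ 1227.8, ∠ = arctan(733/985) ≈ 36.66°
∠H = 0.00° − 125.49° = -125.49°

-125.5°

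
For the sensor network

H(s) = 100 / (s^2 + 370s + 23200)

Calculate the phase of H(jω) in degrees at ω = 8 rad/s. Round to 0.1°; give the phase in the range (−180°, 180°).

Substitute s = j8:
Numerator: 100 = 100 + j0
Denominator: (j8)^2 + 370(j8) + 23200 = 23136 + j2960
|N| = √(100² + 0²) ≈ 100, ∠N ≈ 0.00°
|D| = √(23136² + 2960²) ≈ 23325, ∠D ≈ 7.29°
∠H = 0.00° − 7.29° = -7.29°

-7.3°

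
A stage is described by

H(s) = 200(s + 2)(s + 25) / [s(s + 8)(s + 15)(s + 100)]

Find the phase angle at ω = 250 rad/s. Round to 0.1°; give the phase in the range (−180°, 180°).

-159.1°

At s = jω = j250:
zero (s+2): 2 + j250 → |·| = √(2²+250²) = √62504 ≈ 250.01, ∠ = arctan(250/2) ≈ 89.54°
zero (s+25): 25 + j250 → |·| = √(25²+250²) = √63125 ≈ 251.25, ∠ = arctan(250/25) ≈ 84.29°
pole (s+8): 8 + j250 → |·| = √(8²+250²) = √62564 ≈ 250.13, ∠ = arctan(250/8) ≈ 88.17°
pole (s+15): 15 + j250 → |·| = √(15²+250²) = √62725 ≈ 250.45, ∠ = arctan(250/15) ≈ 86.57°
pole (s+100): 100 + j250 → |·| = √(100²+250²) = √72500 ≈ 269.26, ∠ = arctan(250/100) ≈ 68.20°
pole at origin: |s| = 250, ∠ = 90.00° (in denominator)
∠H = 173.83° − 332.94° = -159.11°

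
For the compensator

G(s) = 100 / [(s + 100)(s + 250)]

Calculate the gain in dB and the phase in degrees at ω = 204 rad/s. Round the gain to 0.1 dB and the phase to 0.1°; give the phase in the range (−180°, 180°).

At s = jω = j204:
pole (s+100): 100 + j204 → |·| = √(100²+204²) = √51616 ≈ 227.19, ∠ = arctan(204/100) ≈ 63.89°
pole (s+250): 250 + j204 → |·| = √(250²+204²) = √104116 ≈ 322.67, ∠ = arctan(204/250) ≈ 39.21°
|G| = 100 / 73307 ≈ 0.0013641
Gain = 20 log₁₀(0.0013641) ≈ -57.30 dB
∠G = 0.00° − 103.10° = -103.10°

-57.3 dB, -103.1°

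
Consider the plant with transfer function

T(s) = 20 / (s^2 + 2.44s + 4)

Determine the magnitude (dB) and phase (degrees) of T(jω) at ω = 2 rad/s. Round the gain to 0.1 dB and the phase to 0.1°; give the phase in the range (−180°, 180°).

12.3 dB, -90.0°

At s = jω = j2:
quadratic: (j2)² + 2.44·j2 + 4 = 0 + j4.88 → |·| ≈ 4.88, ∠ ≈ 90.00°
|T| = 20 / 4.88 ≈ 4.0984
Gain = 20 log₁₀(4.0984) ≈ 12.25 dB
∠T = 0.00° − 90.00° = -90.00°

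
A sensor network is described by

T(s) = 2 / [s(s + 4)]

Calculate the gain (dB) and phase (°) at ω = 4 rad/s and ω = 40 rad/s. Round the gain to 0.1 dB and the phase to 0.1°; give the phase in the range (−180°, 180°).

At s = jω = j4:
pole (s+4): 4 + j4 → |·| = √(4²+4²) = √32 ≈ 5.6569, ∠ = arctan(4/4) ≈ 45.00°
pole at origin: |s| = 4, ∠ = 90.00° (in denominator)
|T| = 2 / 22.628 ≈ 0.088386
Gain = 20 log₁₀(0.088386) ≈ -21.07 dB
∠T = 0.00° − 135.00° = -135.00°

At s = jω = j40:
pole (s+4): 4 + j40 → |·| = √(4²+40²) = √1616 ≈ 40.2, ∠ = arctan(40/4) ≈ 84.29°
pole at origin: |s| = 40, ∠ = 90.00° (in denominator)
|T| = 2 / 1608 ≈ 0.0012438
Gain = 20 log₁₀(0.0012438) ≈ -58.10 dB
∠T = 0.00° − 174.29° = -174.29°

ω = 4: -21.1 dB, -135.0°; ω = 40: -58.1 dB, -174.3°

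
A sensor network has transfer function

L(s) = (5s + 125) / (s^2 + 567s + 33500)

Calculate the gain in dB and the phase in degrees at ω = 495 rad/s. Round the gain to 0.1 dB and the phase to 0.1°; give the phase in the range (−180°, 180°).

-43.0 dB, -39.9°

Substitute s = j495:
Numerator: 5(j495) + 125 = 125 + j2475
Denominator: (j495)^2 + 567(j495) + 33500 = -211525 + j280665
|N| = √(125² + 2475²) ≈ 2478.2, ∠N ≈ 87.11°
|D| = √(211525² + 280665²) ≈ 3.5145e+05, ∠D ≈ 127.00°
|L| = 2478.2 / 3.5145e+05 ≈ 0.0070514
Gain = 20 log₁₀(0.0070514) ≈ -43.03 dB
∠L = 87.11° − 127.00° = -39.89°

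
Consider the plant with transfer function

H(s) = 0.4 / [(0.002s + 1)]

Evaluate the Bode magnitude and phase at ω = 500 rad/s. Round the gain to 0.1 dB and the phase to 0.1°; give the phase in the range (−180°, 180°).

-11.0 dB, -45.0°

At ω = 500 rad/s:
pole (1 + j500·0.002) = 1 + j1 → |·| ≈ 1.4142, ∠ ≈ 45.00°
|H| = 0.4 · 1 / (1.4142) ≈ 0.28285
Gain = 20 log₁₀(0.28285) ≈ -10.97 dB
∠H = (0°) − (45.00°) = -45.00°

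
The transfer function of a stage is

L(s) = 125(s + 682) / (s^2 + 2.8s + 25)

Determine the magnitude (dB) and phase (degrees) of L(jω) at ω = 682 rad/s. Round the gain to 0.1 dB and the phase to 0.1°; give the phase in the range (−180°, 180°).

At s = jω = j682:
zero (s+682): 682 + j682 → |·| = √(682²+682²) = √930248 ≈ 964.49, ∠ = arctan(682/682) ≈ 45.00°
quadratic: (j682)² + 2.8·j682 + 25 = -465099 + j1909.6 → |·| ≈ 4.651e+05, ∠ ≈ 179.76°
|L| = 125 · 964.49 / 4.651e+05 ≈ 0.25922
Gain = 20 log₁₀(0.25922) ≈ -11.73 dB
∠L = 45.00° − 179.76° = -134.76°

-11.7 dB, -134.8°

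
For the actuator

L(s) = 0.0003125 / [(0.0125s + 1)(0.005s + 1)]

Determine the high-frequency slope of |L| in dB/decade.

-40 dB/decade

Each pole contributes −20 dB/decade at high frequency; each zero contributes +20 dB/decade.
Net: 0 zero(s) − 2 pole(s) → -40 dB/decade.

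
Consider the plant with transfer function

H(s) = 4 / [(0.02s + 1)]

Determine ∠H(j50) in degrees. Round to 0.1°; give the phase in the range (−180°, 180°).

At ω = 50 rad/s:
pole (1 + j50·0.02) = 1 + j1 → |·| ≈ 1.4142, ∠ ≈ 45.00°
∠H = (0°) − (45.00°) = -45.00°

-45.0°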